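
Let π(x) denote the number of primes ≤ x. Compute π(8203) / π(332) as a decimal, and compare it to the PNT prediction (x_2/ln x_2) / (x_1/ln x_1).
π(8203)/π(332) = 1028/67 ≈ 15.3433;  PNT prediction ≈ 15.9153.

π(332) = 67 and π(8203) = 1028, so π(8203)/π(332) ≈ 15.3433. The PNT-predicted ratio is (8203/ln(8203)) / (332/ln(332)) ≈ 15.9153. The two agree to within a few percent, as expected.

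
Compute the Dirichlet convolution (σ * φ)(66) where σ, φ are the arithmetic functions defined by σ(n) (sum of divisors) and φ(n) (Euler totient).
(σ * φ)(66) = 528

Divisors of 66: [1, 2, 3, 6, 11, 22, 33, 66]. For each d | 66:
  d = 1: σ(1) · φ(66/1) = 1 · 20 = 20
  d = 2: σ(2) · φ(66/2) = 3 · 20 = 60
  d = 3: σ(3) · φ(66/3) = 4 · 10 = 40
  d = 6: σ(6) · φ(66/6) = 12 · 10 = 120
  d = 11: σ(11) · φ(66/11) = 12 · 2 = 24
  d = 22: σ(22) · φ(66/22) = 36 · 2 = 72
  d = 33: σ(33) · φ(66/33) = 48 · 1 = 48
  d = 66: σ(66) · φ(66/66) = 144 · 1 = 144
Summing: (σ * φ)(66) = 20 + 60 + 40 + 120 + 24 + 72 + 48 + 144 = 528.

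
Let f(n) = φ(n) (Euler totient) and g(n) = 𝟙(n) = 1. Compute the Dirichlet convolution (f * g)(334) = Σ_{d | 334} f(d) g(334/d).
(φ * 𝟙)(334) = 334

Divisors of 334: [1, 2, 167, 334]. For each d | 334:
  d = 1: φ(1) · 𝟙(334/1) = 1 · 1 = 1
  d = 2: φ(2) · 𝟙(334/2) = 1 · 1 = 1
  d = 167: φ(167) · 𝟙(334/167) = 166 · 1 = 166
  d = 334: φ(334) · 𝟙(334/334) = 166 · 1 = 166
Summing: (φ * 𝟙)(334) = 1 + 1 + 166 + 166 = 334.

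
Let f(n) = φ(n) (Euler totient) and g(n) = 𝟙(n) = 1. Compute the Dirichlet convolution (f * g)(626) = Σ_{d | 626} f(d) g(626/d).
(φ * 𝟙)(626) = 626

Divisors of 626: [1, 2, 313, 626]. For each d | 626:
  d = 1: φ(1) · 𝟙(626/1) = 1 · 1 = 1
  d = 2: φ(2) · 𝟙(626/2) = 1 · 1 = 1
  d = 313: φ(313) · 𝟙(626/313) = 312 · 1 = 312
  d = 626: φ(626) · 𝟙(626/626) = 312 · 1 = 312
Summing: (φ * 𝟙)(626) = 1 + 1 + 312 + 312 = 626.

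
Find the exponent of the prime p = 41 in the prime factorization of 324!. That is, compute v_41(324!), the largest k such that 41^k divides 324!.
v_41(324!) = 7

Legendre's formula: v_p(n!) = Σ_{k ≥ 1} ⌊n / p^k⌋. For p = 41, n = 324, the terms are:
  ⌊324/41^1⌋ = ⌊324/41⌋ = 7
(the next term ⌊324/41^2⌋ = 0, terminating the sum). Summing: v_41(324!) = 7 = 7.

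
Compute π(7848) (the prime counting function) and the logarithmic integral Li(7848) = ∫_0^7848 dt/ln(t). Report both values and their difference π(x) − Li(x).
π(7848) = 991;  Li(7848) ≈ 1009.49;  π(x) − Li(x) ≈ -18.49.

Direct count of primes ≤ 7848 gives π(7848) = 991. Numerical evaluation of the logarithmic integral gives Li(7848) ≈ 1009.49. The difference π(x) − Li(x) ≈ -18.49 is typically negative for small/moderate x (Li(x) overestimates), though Littlewood's theorem shows this sign changes infinitely often.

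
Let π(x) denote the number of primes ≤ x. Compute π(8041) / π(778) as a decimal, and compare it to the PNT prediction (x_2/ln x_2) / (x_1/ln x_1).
π(8041)/π(778) = 1011/137 ≈ 7.3796;  PNT prediction ≈ 7.6510.

π(778) = 137 and π(8041) = 1011, so π(8041)/π(778) ≈ 7.3796. The PNT-predicted ratio is (8041/ln(8041)) / (778/ln(778)) ≈ 7.6510. The two agree to within a few percent, as expected.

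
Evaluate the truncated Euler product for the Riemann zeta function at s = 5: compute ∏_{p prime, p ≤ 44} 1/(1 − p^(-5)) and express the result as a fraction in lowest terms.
∏ = 1572482291224969810929353517600303098269844539827384419450979869/1516482033755337998564749447506198249900022724140786873799147520

The primes p ≤ 44 are [2, 3, 5, 7, 11, 13, 17, 19, 23, 29, 31, 37, 41, 43]. For each prime, (1 − 1/p^5)^(-1) = p^5 / (p^5 − 1). The product is (1 − 1/2^5)^(-1), (1 − 1/3^5)^(-1), (1 − 1/5^5)^(-1), (1 − 1/7^5)^(-1), (1 − 1/11^5)^(-1), (1 − 1/13^5)^(-1), (1 − 1/17^5)^(-1), (1 − 1/19^5)^(-1), (1 − 1/23^5)^(-1), (1 − 1/29^5)^(-1), (1 − 1/31^5)^(-1), (1 − 1/37^5)^(-1), (1 − 1/41^5)^(-1), (1 − 1/43^5)^(-1) = ∏ p^5 / (p^5 − 1) = 1572482291224969810929353517600303098269844539827384419450979869/1516482033755337998564749447506198249900022724140786873799147520.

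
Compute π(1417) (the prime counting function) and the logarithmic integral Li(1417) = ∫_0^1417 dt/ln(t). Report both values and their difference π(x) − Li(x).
π(1417) = 223;  Li(1417) ≈ 236.42;  π(x) − Li(x) ≈ -13.42.

Direct count of primes ≤ 1417 gives π(1417) = 223. Numerical evaluation of the logarithmic integral gives Li(1417) ≈ 236.42. The difference π(x) − Li(x) ≈ -13.42 is typically negative for small/moderate x (Li(x) overestimates), though Littlewood's theorem shows this sign changes infinitely often.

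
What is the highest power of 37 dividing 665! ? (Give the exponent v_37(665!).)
v_37(665!) = 17

Legendre's formula: v_p(n!) = Σ_{k ≥ 1} ⌊n / p^k⌋. For p = 37, n = 665, the terms are:
  ⌊665/37^1⌋ = ⌊665/37⌋ = 17
(the next term ⌊665/37^2⌋ = 0, terminating the sum). Summing: v_37(665!) = 17 = 17.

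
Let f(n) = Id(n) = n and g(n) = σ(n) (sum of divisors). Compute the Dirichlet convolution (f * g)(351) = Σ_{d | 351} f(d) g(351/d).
(Id * σ)(351) = 3834

Divisors of 351: [1, 3, 9, 13, 27, 39, 117, 351]. For each d | 351:
  d = 1: Id(1) · σ(351/1) = 1 · 560 = 560
  d = 3: Id(3) · σ(351/3) = 3 · 182 = 546
  d = 9: Id(9) · σ(351/9) = 9 · 56 = 504
  d = 13: Id(13) · σ(351/13) = 13 · 40 = 520
  d = 27: Id(27) · σ(351/27) = 27 · 14 = 378
  d = 39: Id(39) · σ(351/39) = 39 · 13 = 507
  d = 117: Id(117) · σ(351/117) = 117 · 4 = 468
  d = 351: Id(351) · σ(351/351) = 351 · 1 = 351
Summing: (Id * σ)(351) = 560 + 546 + 504 + 520 + 378 + 507 + 468 + 351 = 3834.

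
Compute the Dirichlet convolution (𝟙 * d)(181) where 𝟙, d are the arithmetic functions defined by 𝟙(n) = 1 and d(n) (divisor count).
(𝟙 * d)(181) = 3

Divisors of 181: [1, 181]. For each d | 181:
  d = 1: 𝟙(1) · d(181/1) = 1 · 2 = 2
  d = 181: 𝟙(181) · d(181/181) = 1 · 1 = 1
Summing: (𝟙 * d)(181) = 2 + 1 = 3.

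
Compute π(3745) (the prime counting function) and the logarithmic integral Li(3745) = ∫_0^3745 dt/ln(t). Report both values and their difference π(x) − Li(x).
π(3745) = 522;  Li(3745) ≈ 534.50;  π(x) − Li(x) ≈ -12.50.

Direct count of primes ≤ 3745 gives π(3745) = 522. Numerical evaluation of the logarithmic integral gives Li(3745) ≈ 534.50. The difference π(x) − Li(x) ≈ -12.50 is typically negative for small/moderate x (Li(x) overestimates), though Littlewood's theorem shows this sign changes infinitely often.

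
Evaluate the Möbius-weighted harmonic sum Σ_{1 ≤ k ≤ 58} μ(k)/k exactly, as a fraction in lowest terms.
Σ μ(k)/k = 540928002430567981/16294579238595022365

Values of μ(k) for 1 ≤ k ≤ 58: μ(1) = 1, μ(2) = -1, μ(3) = -1, μ(5) = -1, μ(6) = 1, μ(7) = -1, μ(10) = 1, μ(11) = -1, μ(13) = -1, μ(14) = 1, μ(15) = 1, μ(17) = -1, μ(19) = -1, μ(21) = 1, μ(22) = 1, μ(23) = -1, μ(26) = 1, μ(29) = -1, μ(30) = -1, μ(31) = -1, μ(33) = 1, μ(34) = 1, μ(35) = 1, μ(37) = -1, μ(38) = 1, μ(39) = 1, μ(41) = -1, μ(42) = -1, μ(43) = -1, μ(46) = 1, μ(47) = -1, μ(51) = 1, μ(53) = -1, μ(55) = 1, μ(57) = 1, μ(58) = 1, with μ = 0 on non-squarefree integers. Summing μ(k)/k for k where μ(k) ≠ 0 gives 540928002430567981/16294579238595022365 ≈ 0.0332. (PNT ⟺ this sum → 0 as n → ∞.)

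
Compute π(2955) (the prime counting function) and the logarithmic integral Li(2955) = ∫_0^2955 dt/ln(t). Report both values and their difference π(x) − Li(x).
π(2955) = 425;  Li(2955) ≈ 437.13;  π(x) − Li(x) ≈ -12.13.

Direct count of primes ≤ 2955 gives π(2955) = 425. Numerical evaluation of the logarithmic integral gives Li(2955) ≈ 437.13. The difference π(x) − Li(x) ≈ -12.13 is typically negative for small/moderate x (Li(x) overestimates), though Littlewood's theorem shows this sign changes infinitely often.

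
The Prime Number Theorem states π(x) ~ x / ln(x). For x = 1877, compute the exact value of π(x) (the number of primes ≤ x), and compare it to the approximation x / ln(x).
π(1877) = 288;  x/ln(x) ≈ 249.02;  relative error ≈ 13.53%.

Directly count primes up to 1877: π(1877) = 288. The PNT approximation gives 1877/ln(1877) ≈ 1877/7.53743 ≈ 249.02. Relative error (π(x) − x/ln(x)) / π(x) ≈ 13.53%; the approximation is known to undercount slightly (Li(x) is a better estimate).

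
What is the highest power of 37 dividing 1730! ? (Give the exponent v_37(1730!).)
v_37(1730!) = 47

Legendre's formula: v_p(n!) = Σ_{k ≥ 1} ⌊n / p^k⌋. For p = 37, n = 1730, the terms are:
  ⌊1730/37^1⌋ = ⌊1730/37⌋ = 46
  ⌊1730/37^2⌋ = ⌊1730/1369⌋ = 1
(the next term ⌊1730/37^3⌋ = 0, terminating the sum). Summing: v_37(1730!) = 46 + 1 = 47.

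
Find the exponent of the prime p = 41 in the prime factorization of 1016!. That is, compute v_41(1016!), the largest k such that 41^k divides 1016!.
v_41(1016!) = 24

Legendre's formula: v_p(n!) = Σ_{k ≥ 1} ⌊n / p^k⌋. For p = 41, n = 1016, the terms are:
  ⌊1016/41^1⌋ = ⌊1016/41⌋ = 24
(the next term ⌊1016/41^2⌋ = 0, terminating the sum). Summing: v_41(1016!) = 24 = 24.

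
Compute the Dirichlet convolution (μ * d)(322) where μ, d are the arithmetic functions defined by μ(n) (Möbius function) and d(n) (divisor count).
(μ * d)(322) = 1

Divisors of 322: [1, 2, 7, 14, 23, 46, 161, 322]. For each d | 322:
  d = 1: μ(1) · d(322/1) = 1 · 8 = 8
  d = 2: μ(2) · d(322/2) = -1 · 4 = -4
  d = 7: μ(7) · d(322/7) = -1 · 4 = -4
  d = 14: μ(14) · d(322/14) = 1 · 2 = 2
  d = 23: μ(23) · d(322/23) = -1 · 4 = -4
  d = 46: μ(46) · d(322/46) = 1 · 2 = 2
  d = 161: μ(161) · d(322/161) = 1 · 2 = 2
  d = 322: μ(322) · d(322/322) = -1 · 1 = -1
Summing: (μ * d)(322) = 8 + -4 + -4 + 2 + -4 + 2 + 2 + -1 = 1.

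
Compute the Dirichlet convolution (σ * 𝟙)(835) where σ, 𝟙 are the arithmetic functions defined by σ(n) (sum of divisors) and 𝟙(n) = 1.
(σ * 𝟙)(835) = 1183

Divisors of 835: [1, 5, 167, 835]. For each d | 835:
  d = 1: σ(1) · 𝟙(835/1) = 1 · 1 = 1
  d = 5: σ(5) · 𝟙(835/5) = 6 · 1 = 6
  d = 167: σ(167) · 𝟙(835/167) = 168 · 1 = 168
  d = 835: σ(835) · 𝟙(835/835) = 1008 · 1 = 1008
Summing: (σ * 𝟙)(835) = 1 + 6 + 168 + 1008 = 1183.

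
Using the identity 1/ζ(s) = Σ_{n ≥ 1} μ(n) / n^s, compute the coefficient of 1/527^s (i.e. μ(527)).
μ(527) = 1

Factor n = 527 = 17 · 31. μ(n) = 0 if any exponent ≥ 2 (not squarefree); otherwise μ(n) = (−1)^{ω(n)} where ω(n) is the number of distinct prime factors. Applying: μ(527) = 1.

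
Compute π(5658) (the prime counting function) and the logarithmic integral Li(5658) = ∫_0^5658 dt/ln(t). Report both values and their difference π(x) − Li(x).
π(5658) = 745;  Li(5658) ≈ 760.97;  π(x) − Li(x) ≈ -15.97.

Direct count of primes ≤ 5658 gives π(5658) = 745. Numerical evaluation of the logarithmic integral gives Li(5658) ≈ 760.97. The difference π(x) − Li(x) ≈ -15.97 is typically negative for small/moderate x (Li(x) overestimates), though Littlewood's theorem shows this sign changes infinitely often.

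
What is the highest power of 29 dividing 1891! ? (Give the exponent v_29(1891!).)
v_29(1891!) = 67

Legendre's formula: v_p(n!) = Σ_{k ≥ 1} ⌊n / p^k⌋. For p = 29, n = 1891, the terms are:
  ⌊1891/29^1⌋ = ⌊1891/29⌋ = 65
  ⌊1891/29^2⌋ = ⌊1891/841⌋ = 2
(the next term ⌊1891/29^3⌋ = 0, terminating the sum). Summing: v_29(1891!) = 65 + 2 = 67.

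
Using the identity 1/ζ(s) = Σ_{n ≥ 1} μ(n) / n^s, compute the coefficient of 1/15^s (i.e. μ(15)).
μ(15) = 1

Factor n = 15 = 3 · 5. μ(n) = 0 if any exponent ≥ 2 (not squarefree); otherwise μ(n) = (−1)^{ω(n)} where ω(n) is the number of distinct prime factors. Applying: μ(15) = 1.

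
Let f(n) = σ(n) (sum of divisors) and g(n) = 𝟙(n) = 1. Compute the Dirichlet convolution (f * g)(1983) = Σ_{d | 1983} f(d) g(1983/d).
(σ * 𝟙)(1983) = 3315

Divisors of 1983: [1, 3, 661, 1983]. For each d | 1983:
  d = 1: σ(1) · 𝟙(1983/1) = 1 · 1 = 1
  d = 3: σ(3) · 𝟙(1983/3) = 4 · 1 = 4
  d = 661: σ(661) · 𝟙(1983/661) = 662 · 1 = 662
  d = 1983: σ(1983) · 𝟙(1983/1983) = 2648 · 1 = 2648
Summing: (σ * 𝟙)(1983) = 1 + 4 + 662 + 2648 = 3315.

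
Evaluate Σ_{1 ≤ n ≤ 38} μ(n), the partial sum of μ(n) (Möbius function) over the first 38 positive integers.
Σ_{n ≤ 38} μ(n) = -1

Compute μ(n) for each 1 ≤ n ≤ 38: μ(1) = 1, μ(2) = -1, μ(3) = -1, μ(4) = 0, μ(5) = -1, μ(6) = 1, μ(7) = -1, μ(8) = 0, μ(9) = 0, μ(10) = 1, μ(11) = -1, μ(12) = 0, μ(13) = -1, μ(14) = 1, μ(15) = 1, μ(16) = 0, μ(17) = -1, μ(18) = 0, μ(19) = -1, μ(20) = 0, μ(21) = 1, μ(22) = 1, μ(23) = -1, μ(24) = 0, μ(25) = 0, μ(26) = 1, μ(27) = 0, μ(28) = 0, μ(29) = -1, μ(30) = -1, μ(31) = -1, μ(32) = 0, μ(33) = 1, μ(34) = 1, μ(35) = 1, μ(36) = 0, μ(37) = -1, μ(38) = 1. Summing all 38 values: -1. (Mertens function M(x) = Σ_{n ≤ x} μ(n); on average M(x) should be small (PNT ⟺ M(x) = o(x)).)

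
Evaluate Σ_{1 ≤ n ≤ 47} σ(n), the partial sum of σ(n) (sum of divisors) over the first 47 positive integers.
Σ_{n ≤ 47} σ(n) = 1806

Compute σ(n) for each 1 ≤ n ≤ 47: σ(1) = 1, σ(2) = 3, σ(3) = 4, σ(4) = 7, σ(5) = 6, σ(6) = 12, σ(7) = 8, σ(8) = 15, σ(9) = 13, σ(10) = 18, σ(11) = 12, σ(12) = 28, σ(13) = 14, σ(14) = 24, σ(15) = 24, σ(16) = 31, σ(17) = 18, σ(18) = 39, σ(19) = 20, σ(20) = 42, σ(21) = 32, σ(22) = 36, σ(23) = 24, σ(24) = 60, σ(25) = 31, σ(26) = 42, σ(27) = 40, σ(28) = 56, σ(29) = 30, σ(30) = 72, σ(31) = 32, σ(32) = 63, σ(33) = 48, σ(34) = 54, σ(35) = 48, σ(36) = 91, σ(37) = 38, σ(38) = 60, σ(39) = 56, σ(40) = 90, σ(41) = 42, σ(42) = 96, σ(43) = 44, σ(44) = 84, σ(45) = 78, σ(46) = 72, σ(47) = 48. Summing all 47 values: 1806. (Average order: Σ_{n ≤ x} σ(n) ~ (π²/12) x². For x = 47, (π²/12)·47² ≈ 1816.83.)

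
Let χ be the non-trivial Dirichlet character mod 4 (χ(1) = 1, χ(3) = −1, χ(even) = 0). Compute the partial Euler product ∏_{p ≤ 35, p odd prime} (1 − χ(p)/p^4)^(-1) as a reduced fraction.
∏ = 1870816715381797956556539609218365/1891731462842378884815364370202624

The odd primes p ≤ 35 are [3, 5, 7, 11, 13, 17, 19, 23, 29, 31]. For each, χ(p) = 1 if p ≡ 1 mod 4, χ(p) = −1 if p ≡ 3 mod 4. Taking (1 − χ(p)/p^4)^(-1) = p^4/(p^4 − χ(p)): (1 − (-1)/3^4)^(-1) · (1 − (1)/5^4)^(-1) · (1 − (-1)/7^4)^(-1) · (1 − (-1)/11^4)^(-1) · (1 − (1)/13^4)^(-1) · (1 − (1)/17^4)^(-1) · (1 − (-1)/19^4)^(-1) · (1 − (-1)/23^4)^(-1) · (1 − (1)/29^4)^(-1) · (1 − (-1)/31^4)^(-1) = 1870816715381797956556539609218365/1891731462842378884815364370202624.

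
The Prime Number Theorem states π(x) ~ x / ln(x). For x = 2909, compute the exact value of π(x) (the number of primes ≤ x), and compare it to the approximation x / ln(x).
π(2909) = 421;  x/ln(x) ≈ 364.74;  relative error ≈ 13.36%.

Directly count primes up to 2909: π(2909) = 421. The PNT approximation gives 2909/ln(2909) ≈ 2909/7.97556 ≈ 364.74. Relative error (π(x) − x/ln(x)) / π(x) ≈ 13.36%; the approximation is known to undercount slightly (Li(x) is a better estimate).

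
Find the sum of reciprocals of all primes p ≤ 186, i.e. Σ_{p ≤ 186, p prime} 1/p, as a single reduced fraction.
Σ 1/p = 10408867916382550633331528920459565913027063402071390584941986323453055203/5397346292805549782720214077673687806275517530364350655459511599582614290

π(186) = 42, so the primes ≤ 186 are [2, 3, 5, 7, 11, 13, 17, 19, 23, 29, 31, 37, 41, 43, 47, 53, 59, 61, 67, 71, 73, 79, 83, 89, 97, 101, 103, 107, 109, 113, 127, 131, 137, 139, 149, 151, 157, 163, 167, 173, 179, 181]. Summing 1/p over these primes: 10408867916382550633331528920459565913027063402071390584941986323453055203/5397346292805549782720214077673687806275517530364350655459511599582614290 ≈ 1.9285. Mertens estimate ln ln(186) + 0.2615 ≈ 1.9151.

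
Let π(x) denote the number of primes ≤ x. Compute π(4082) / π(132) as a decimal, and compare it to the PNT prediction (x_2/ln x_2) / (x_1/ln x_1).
π(4082)/π(132) = 562/32 ≈ 17.5625;  PNT prediction ≈ 18.1610.

π(132) = 32 and π(4082) = 562, so π(4082)/π(132) ≈ 17.5625. The PNT-predicted ratio is (4082/ln(4082)) / (132/ln(132)) ≈ 18.1610. The two agree to within a few percent, as expected.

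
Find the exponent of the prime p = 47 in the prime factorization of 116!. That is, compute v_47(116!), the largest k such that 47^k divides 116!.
v_47(116!) = 2

Legendre's formula: v_p(n!) = Σ_{k ≥ 1} ⌊n / p^k⌋. For p = 47, n = 116, the terms are:
  ⌊116/47^1⌋ = ⌊116/47⌋ = 2
(the next term ⌊116/47^2⌋ = 0, terminating the sum). Summing: v_47(116!) = 2 = 2.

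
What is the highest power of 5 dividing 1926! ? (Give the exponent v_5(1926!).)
v_5(1926!) = 480

Legendre's formula: v_p(n!) = Σ_{k ≥ 1} ⌊n / p^k⌋. For p = 5, n = 1926, the terms are:
  ⌊1926/5^1⌋ = ⌊1926/5⌋ = 385
  ⌊1926/5^2⌋ = ⌊1926/25⌋ = 77
  ⌊1926/5^3⌋ = ⌊1926/125⌋ = 15
  ⌊1926/5^4⌋ = ⌊1926/625⌋ = 3
(the next term ⌊1926/5^5⌋ = 0, terminating the sum). Summing: v_5(1926!) = 385 + 77 + 15 + 3 = 480.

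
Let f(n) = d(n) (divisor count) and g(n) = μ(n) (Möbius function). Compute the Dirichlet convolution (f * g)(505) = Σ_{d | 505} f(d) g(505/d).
(d * μ)(505) = 1

Divisors of 505: [1, 5, 101, 505]. For each d | 505:
  d = 1: d(1) · μ(505/1) = 1 · 1 = 1
  d = 5: d(5) · μ(505/5) = 2 · -1 = -2
  d = 101: d(101) · μ(505/101) = 2 · -1 = -2
  d = 505: d(505) · μ(505/505) = 4 · 1 = 4
Summing: (d * μ)(505) = 1 + -2 + -2 + 4 = 1.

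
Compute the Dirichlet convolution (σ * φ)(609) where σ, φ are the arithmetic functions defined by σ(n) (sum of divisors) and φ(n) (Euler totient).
(σ * φ)(609) = 4872

Divisors of 609: [1, 3, 7, 21, 29, 87, 203, 609]. For each d | 609:
  d = 1: σ(1) · φ(609/1) = 1 · 336 = 336
  d = 3: σ(3) · φ(609/3) = 4 · 168 = 672
  d = 7: σ(7) · φ(609/7) = 8 · 56 = 448
  d = 21: σ(21) · φ(609/21) = 32 · 28 = 896
  d = 29: σ(29) · φ(609/29) = 30 · 12 = 360
  d = 87: σ(87) · φ(609/87) = 120 · 6 = 720
  d = 203: σ(203) · φ(609/203) = 240 · 2 = 480
  d = 609: σ(609) · φ(609/609) = 960 · 1 = 960
Summing: (σ * φ)(609) = 336 + 672 + 448 + 896 + 360 + 720 + 480 + 960 = 4872.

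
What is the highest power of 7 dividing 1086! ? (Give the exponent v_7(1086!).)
v_7(1086!) = 180

Legendre's formula: v_p(n!) = Σ_{k ≥ 1} ⌊n / p^k⌋. For p = 7, n = 1086, the terms are:
  ⌊1086/7^1⌋ = ⌊1086/7⌋ = 155
  ⌊1086/7^2⌋ = ⌊1086/49⌋ = 22
  ⌊1086/7^3⌋ = ⌊1086/343⌋ = 3
(the next term ⌊1086/7^4⌋ = 0, terminating the sum). Summing: v_7(1086!) = 155 + 22 + 3 = 180.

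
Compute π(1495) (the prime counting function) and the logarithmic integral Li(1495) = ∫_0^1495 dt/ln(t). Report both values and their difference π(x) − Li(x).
π(1495) = 238;  Li(1495) ≈ 247.13;  π(x) − Li(x) ≈ -9.13.

Direct count of primes ≤ 1495 gives π(1495) = 238. Numerical evaluation of the logarithmic integral gives Li(1495) ≈ 247.13. The difference π(x) − Li(x) ≈ -9.13 is typically negative for small/moderate x (Li(x) overestimates), though Littlewood's theorem shows this sign changes infinitely often.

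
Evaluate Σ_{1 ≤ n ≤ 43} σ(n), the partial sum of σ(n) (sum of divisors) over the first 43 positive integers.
Σ_{n ≤ 43} σ(n) = 1524

Compute σ(n) for each 1 ≤ n ≤ 43: σ(1) = 1, σ(2) = 3, σ(3) = 4, σ(4) = 7, σ(5) = 6, σ(6) = 12, σ(7) = 8, σ(8) = 15, σ(9) = 13, σ(10) = 18, σ(11) = 12, σ(12) = 28, σ(13) = 14, σ(14) = 24, σ(15) = 24, σ(16) = 31, σ(17) = 18, σ(18) = 39, σ(19) = 20, σ(20) = 42, σ(21) = 32, σ(22) = 36, σ(23) = 24, σ(24) = 60, σ(25) = 31, σ(26) = 42, σ(27) = 40, σ(28) = 56, σ(29) = 30, σ(30) = 72, σ(31) = 32, σ(32) = 63, σ(33) = 48, σ(34) = 54, σ(35) = 48, σ(36) = 91, σ(37) = 38, σ(38) = 60, σ(39) = 56, σ(40) = 90, σ(41) = 42, σ(42) = 96, σ(43) = 44. Summing all 43 values: 1524. (Average order: Σ_{n ≤ x} σ(n) ~ (π²/12) x². For x = 43, (π²/12)·43² ≈ 1520.74.)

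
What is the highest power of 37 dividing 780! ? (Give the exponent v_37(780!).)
v_37(780!) = 21

Legendre's formula: v_p(n!) = Σ_{k ≥ 1} ⌊n / p^k⌋. For p = 37, n = 780, the terms are:
  ⌊780/37^1⌋ = ⌊780/37⌋ = 21
(the next term ⌊780/37^2⌋ = 0, terminating the sum). Summing: v_37(780!) = 21 = 21.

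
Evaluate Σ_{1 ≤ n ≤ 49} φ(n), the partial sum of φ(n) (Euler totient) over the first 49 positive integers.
Σ_{n ≤ 49} φ(n) = 754

Compute φ(n) for each 1 ≤ n ≤ 49: φ(1) = 1, φ(2) = 1, φ(3) = 2, φ(4) = 2, φ(5) = 4, φ(6) = 2, φ(7) = 6, φ(8) = 4, φ(9) = 6, φ(10) = 4, φ(11) = 10, φ(12) = 4, φ(13) = 12, φ(14) = 6, φ(15) = 8, φ(16) = 8, φ(17) = 16, φ(18) = 6, φ(19) = 18, φ(20) = 8, φ(21) = 12, φ(22) = 10, φ(23) = 22, φ(24) = 8, φ(25) = 20, φ(26) = 12, φ(27) = 18, φ(28) = 12, φ(29) = 28, φ(30) = 8, φ(31) = 30, φ(32) = 16, φ(33) = 20, φ(34) = 16, φ(35) = 24, φ(36) = 12, φ(37) = 36, φ(38) = 18, φ(39) = 24, φ(40) = 16, φ(41) = 40, φ(42) = 12, φ(43) = 42, φ(44) = 20, φ(45) = 24, φ(46) = 22, φ(47) = 46, φ(48) = 16, φ(49) = 42. Summing all 49 values: 754. (Average order: Σ_{n ≤ x} φ(n) ~ (3/π²) x². For x = 49, (3/π²)·49² ≈ 729.82.)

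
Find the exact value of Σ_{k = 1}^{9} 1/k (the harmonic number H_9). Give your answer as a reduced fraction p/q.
H_9 = 7129/2520

Direct summation: H_9 = 1 + 1/2 + ... + 1/9. The least common denominator is lcm(1, ..., 9) = 2520; over this denominator the numerator is 2520 + 1260 + 840 + 630 + 504 + 420 + 360 + 315 + 280 = 7129, so H_9 = 7129/2520 (already in lowest terms) ≈ 2.82897. (The PNT-adjacent estimate ln(9) + γ ≈ 2.77444 matches within O(1/n).)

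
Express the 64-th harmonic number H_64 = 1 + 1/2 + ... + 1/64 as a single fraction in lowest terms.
H_64 = 623171679694215690971693339/131362987122535807501262400

Direct summation: H_64 = 1 + 1/2 + ... + 1/64. The least common denominator is lcm(1, ..., 64) = 1182266884102822267511361600; over this denominator the numerator is 1182266884102822267511361600 + 591133442051411133755680800 + 394088961367607422503787200 + 295566721025705566877840400 + 236453376820564453502272320 + 197044480683803711251893600 + 168895269157546038215908800 + 147783360512852783438920200 + 131362987122535807501262400 + 118226688410282226751136160 + 107478807645711115228305600 + 98522240341901855625946800 + 90943606469447866731643200 + 84447634578773019107954400 + 78817792273521484500757440 + 73891680256426391719460100 + 69545110829577780441844800 + 65681493561267903750631200 + 62224572847516961447966400 + 59113344205141113375568080 + 56298423052515346071969600 + 53739403822855557614152800 + 51402908004470533370059200 + 49261120170950927812973400 + 47290675364112890700454464 + 45471803234723933365821600 + 43787662374178602500420800 + 42223817289386509553977200 + 40767823589752491983150400 + 39408896136760742250378720 + 38137641422671686048753600 + 36945840128213195859730050 + 35826269215237038409435200 + 34772555414788890220922400 + 33779053831509207643181760 + 32840746780633951875315600 + 31953159029806007230036800 + 31112286423758480723983200 + 30314535489815955577214400 + 29556672102570556687784040 + 28835777661044445549057600 + 28149211526257673035984800 + 27494578700065634128171200 + 26869701911427778807076400 + 26272597424507161500252480 + 25701454002235266685029600 + 25154614555379197181092800 + 24630560085475463906486700 + 24127895593935148316558400 + 23645337682056445350227232 + 23181703609859260147281600 + 22735901617361966682910800 + 22306922341562684292667200 + 21893831187089301250210400 + 21495761529142223045661120 + 21111908644693254776988600 + 20741524282505653815988800 + 20383911794876245991575200 + 20038421764454614703582400 + 19704448068380371125189360 + 19381424329554463401825600 + 19068820711335843024376800 + 18766141017505115357323200 + 18472920064106597929865025 = 5608545117247941218745240051, so H_64 = 5608545117247941218745240051/1182266884102822267511361600; reducing by gcd(5608545117247941218745240051, 1182266884102822267511361600) = 9 gives 623171679694215690971693339/131362987122535807501262400 ≈ 4.74389. (The PNT-adjacent estimate ln(64) + γ ≈ 4.73610 matches within O(1/n).)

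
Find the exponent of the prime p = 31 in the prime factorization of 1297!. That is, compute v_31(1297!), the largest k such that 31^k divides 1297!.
v_31(1297!) = 42

Legendre's formula: v_p(n!) = Σ_{k ≥ 1} ⌊n / p^k⌋. For p = 31, n = 1297, the terms are:
  ⌊1297/31^1⌋ = ⌊1297/31⌋ = 41
  ⌊1297/31^2⌋ = ⌊1297/961⌋ = 1
(the next term ⌊1297/31^3⌋ = 0, terminating the sum). Summing: v_31(1297!) = 41 + 1 = 42.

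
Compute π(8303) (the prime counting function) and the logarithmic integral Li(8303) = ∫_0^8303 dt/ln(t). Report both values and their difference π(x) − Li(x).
π(8303) = 1042;  Li(8303) ≈ 1060.06;  π(x) − Li(x) ≈ -18.06.

Direct count of primes ≤ 8303 gives π(8303) = 1042. Numerical evaluation of the logarithmic integral gives Li(8303) ≈ 1060.06. The difference π(x) − Li(x) ≈ -18.06 is typically negative for small/moderate x (Li(x) overestimates), though Littlewood's theorem shows this sign changes infinitely often.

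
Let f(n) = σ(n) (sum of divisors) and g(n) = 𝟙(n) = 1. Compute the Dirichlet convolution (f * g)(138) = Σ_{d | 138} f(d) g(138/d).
(σ * 𝟙)(138) = 500

Divisors of 138: [1, 2, 3, 6, 23, 46, 69, 138]. For each d | 138:
  d = 1: σ(1) · 𝟙(138/1) = 1 · 1 = 1
  d = 2: σ(2) · 𝟙(138/2) = 3 · 1 = 3
  d = 3: σ(3) · 𝟙(138/3) = 4 · 1 = 4
  d = 6: σ(6) · 𝟙(138/6) = 12 · 1 = 12
  d = 23: σ(23) · 𝟙(138/23) = 24 · 1 = 24
  d = 46: σ(46) · 𝟙(138/46) = 72 · 1 = 72
  d = 69: σ(69) · 𝟙(138/69) = 96 · 1 = 96
  d = 138: σ(138) · 𝟙(138/138) = 288 · 1 = 288
Summing: (σ * 𝟙)(138) = 1 + 3 + 4 + 12 + 24 + 72 + 96 + 288 = 500.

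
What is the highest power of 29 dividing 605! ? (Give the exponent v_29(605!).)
v_29(605!) = 20

Legendre's formula: v_p(n!) = Σ_{k ≥ 1} ⌊n / p^k⌋. For p = 29, n = 605, the terms are:
  ⌊605/29^1⌋ = ⌊605/29⌋ = 20
(the next term ⌊605/29^2⌋ = 0, terminating the sum). Summing: v_29(605!) = 20 = 20.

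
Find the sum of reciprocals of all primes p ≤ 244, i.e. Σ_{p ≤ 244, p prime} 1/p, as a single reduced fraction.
Σ 1/p = 506873196134241441348690763593294873492730445394823722837469097176314709804649267964680634478659521/256041159035492609053110100510385311995538591998443060216114576417920917800321526504084465112487730

π(244) = 53, so the primes ≤ 244 are [2, 3, 5, 7, 11, 13, 17, 19, 23, 29, 31, 37, 41, 43, 47, 53, 59, 61, 67, 71, 73, 79, 83, 89, 97, 101, 103, 107, 109, 113, 127, 131, 137, 139, 149, 151, 157, 163, 167, 173, 179, 181, 191, 193, 197, 199, 211, 223, 227, 229, 233, 239, 241]. Summing 1/p over these primes: 506873196134241441348690763593294873492730445394823722837469097176314709804649267964680634478659521/256041159035492609053110100510385311995538591998443060216114576417920917800321526504084465112487730 ≈ 1.9797. Mertens estimate ln ln(244) + 0.2615 ≈ 1.9657.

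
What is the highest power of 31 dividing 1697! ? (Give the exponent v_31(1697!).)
v_31(1697!) = 55

Legendre's formula: v_p(n!) = Σ_{k ≥ 1} ⌊n / p^k⌋. For p = 31, n = 1697, the terms are:
  ⌊1697/31^1⌋ = ⌊1697/31⌋ = 54
  ⌊1697/31^2⌋ = ⌊1697/961⌋ = 1
(the next term ⌊1697/31^3⌋ = 0, terminating the sum). Summing: v_31(1697!) = 54 + 1 = 55.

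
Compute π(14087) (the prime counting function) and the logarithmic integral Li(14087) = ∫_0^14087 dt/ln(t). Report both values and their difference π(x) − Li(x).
π(14087) = 1662;  Li(14087) ≈ 1681.37;  π(x) − Li(x) ≈ -19.37.

Direct count of primes ≤ 14087 gives π(14087) = 1662. Numerical evaluation of the logarithmic integral gives Li(14087) ≈ 1681.37. The difference π(x) − Li(x) ≈ -19.37 is typically negative for small/moderate x (Li(x) overestimates), though Littlewood's theorem shows this sign changes infinitely often.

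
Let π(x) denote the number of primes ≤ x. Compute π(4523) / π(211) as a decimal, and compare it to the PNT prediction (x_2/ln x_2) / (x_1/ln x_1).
π(4523)/π(211) = 615/47 ≈ 13.0851;  PNT prediction ≈ 13.6300.

π(211) = 47 and π(4523) = 615, so π(4523)/π(211) ≈ 13.0851. The PNT-predicted ratio is (4523/ln(4523)) / (211/ln(211)) ≈ 13.6300. The two agree to within a few percent, as expected.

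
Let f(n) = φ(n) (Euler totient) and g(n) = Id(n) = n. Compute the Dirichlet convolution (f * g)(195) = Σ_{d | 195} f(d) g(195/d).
(φ * Id)(195) = 1125

Divisors of 195: [1, 3, 5, 13, 15, 39, 65, 195]. For each d | 195:
  d = 1: φ(1) · Id(195/1) = 1 · 195 = 195
  d = 3: φ(3) · Id(195/3) = 2 · 65 = 130
  d = 5: φ(5) · Id(195/5) = 4 · 39 = 156
  d = 13: φ(13) · Id(195/13) = 12 · 15 = 180
  d = 15: φ(15) · Id(195/15) = 8 · 13 = 104
  d = 39: φ(39) · Id(195/39) = 24 · 5 = 120
  d = 65: φ(65) · Id(195/65) = 48 · 3 = 144
  d = 195: φ(195) · Id(195/195) = 96 · 1 = 96
Summing: (φ * Id)(195) = 195 + 130 + 156 + 180 + 104 + 120 + 144 + 96 = 1125.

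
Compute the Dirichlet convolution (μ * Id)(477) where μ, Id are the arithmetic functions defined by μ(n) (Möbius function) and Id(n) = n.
(μ * Id)(477) = 312

Divisors of 477: [1, 3, 9, 53, 159, 477]. For each d | 477:
  d = 1: μ(1) · Id(477/1) = 1 · 477 = 477
  d = 3: μ(3) · Id(477/3) = -1 · 159 = -159
  d = 9: μ(9) · Id(477/9) = 0 · 53 = 0
  d = 53: μ(53) · Id(477/53) = -1 · 9 = -9
  d = 159: μ(159) · Id(477/159) = 1 · 3 = 3
  d = 477: μ(477) · Id(477/477) = 0 · 1 = 0
Summing: (μ * Id)(477) = 477 + -159 + 0 + -9 + 3 + 0 = 312.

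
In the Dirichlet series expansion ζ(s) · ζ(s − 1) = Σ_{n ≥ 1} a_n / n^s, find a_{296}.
σ(296) = 570

In the product (Σ m^0/m^s)(Σ k / k^s) = Σ (Σ_{d | n} d) / n^s, the coefficient of 1/n^s is σ(n) = Σ_{d | n} d. For n = 296, divisors are [1, 2, 4, 8, 37, 74, 148, 296]; summing: σ(296) = 570.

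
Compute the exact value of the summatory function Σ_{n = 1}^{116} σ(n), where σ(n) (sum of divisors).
Σ_{n ≤ 116} σ(n) = 11107

Compute σ(n) for each 1 ≤ n ≤ 116: σ(1) = 1, σ(2) = 3, σ(3) = 4, σ(4) = 7, σ(5) = 6, σ(6) = 12, σ(7) = 8, σ(8) = 15, σ(9) = 13, σ(10) = 18, σ(11) = 12, σ(12) = 28, σ(13) = 14, σ(14) = 24, σ(15) = 24, σ(16) = 31, σ(17) = 18, σ(18) = 39, σ(19) = 20, σ(20) = 42, σ(21) = 32, σ(22) = 36, σ(23) = 24, σ(24) = 60, σ(25) = 31, σ(26) = 42, σ(27) = 40, σ(28) = 56, σ(29) = 30, σ(30) = 72, σ(31) = 32, σ(32) = 63, σ(33) = 48, σ(34) = 54, σ(35) = 48, σ(36) = 91, σ(37) = 38, σ(38) = 60, σ(39) = 56, σ(40) = 90, σ(41) = 42, σ(42) = 96, σ(43) = 44, σ(44) = 84, σ(45) = 78, σ(46) = 72, σ(47) = 48, σ(48) = 124, σ(49) = 57, σ(50) = 93, σ(51) = 72, σ(52) = 98, σ(53) = 54, σ(54) = 120, σ(55) = 72, σ(56) = 120, σ(57) = 80, σ(58) = 90, σ(59) = 60, σ(60) = 168, σ(61) = 62, σ(62) = 96, σ(63) = 104, σ(64) = 127, σ(65) = 84, σ(66) = 144, σ(67) = 68, σ(68) = 126, σ(69) = 96, σ(70) = 144, σ(71) = 72, σ(72) = 195, σ(73) = 74, σ(74) = 114, σ(75) = 124, σ(76) = 140, σ(77) = 96, σ(78) = 168, σ(79) = 80, σ(80) = 186, σ(81) = 121, σ(82) = 126, σ(83) = 84, σ(84) = 224, σ(85) = 108, σ(86) = 132, σ(87) = 120, σ(88) = 180, σ(89) = 90, σ(90) = 234, σ(91) = 112, σ(92) = 168, σ(93) = 128, σ(94) = 144, σ(95) = 120, σ(96) = 252, σ(97) = 98, σ(98) = 171, σ(99) = 156, σ(100) = 217, σ(101) = 102, σ(102) = 216, σ(103) = 104, σ(104) = 210, σ(105) = 192, σ(106) = 162, σ(107) = 108, σ(108) = 280, σ(109) = 110, σ(110) = 216, σ(111) = 152, σ(112) = 248, σ(113) = 114, σ(114) = 240, σ(115) = 144, σ(116) = 210. Summing all 116 values: 11107. (Average order: Σ_{n ≤ x} σ(n) ~ (π²/12) x². For x = 116, (π²/12)·116² ≈ 11067.12.)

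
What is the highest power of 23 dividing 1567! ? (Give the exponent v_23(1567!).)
v_23(1567!) = 70

Legendre's formula: v_p(n!) = Σ_{k ≥ 1} ⌊n / p^k⌋. For p = 23, n = 1567, the terms are:
  ⌊1567/23^1⌋ = ⌊1567/23⌋ = 68
  ⌊1567/23^2⌋ = ⌊1567/529⌋ = 2
(the next term ⌊1567/23^3⌋ = 0, terminating the sum). Summing: v_23(1567!) = 68 + 2 = 70.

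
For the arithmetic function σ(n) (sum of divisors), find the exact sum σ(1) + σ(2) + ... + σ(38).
Σ_{n ≤ 38} σ(n) = 1196

Compute σ(n) for each 1 ≤ n ≤ 38: σ(1) = 1, σ(2) = 3, σ(3) = 4, σ(4) = 7, σ(5) = 6, σ(6) = 12, σ(7) = 8, σ(8) = 15, σ(9) = 13, σ(10) = 18, σ(11) = 12, σ(12) = 28, σ(13) = 14, σ(14) = 24, σ(15) = 24, σ(16) = 31, σ(17) = 18, σ(18) = 39, σ(19) = 20, σ(20) = 42, σ(21) = 32, σ(22) = 36, σ(23) = 24, σ(24) = 60, σ(25) = 31, σ(26) = 42, σ(27) = 40, σ(28) = 56, σ(29) = 30, σ(30) = 72, σ(31) = 32, σ(32) = 63, σ(33) = 48, σ(34) = 54, σ(35) = 48, σ(36) = 91, σ(37) = 38, σ(38) = 60. Summing all 38 values: 1196. (Average order: Σ_{n ≤ x} σ(n) ~ (π²/12) x². For x = 38, (π²/12)·38² ≈ 1187.64.)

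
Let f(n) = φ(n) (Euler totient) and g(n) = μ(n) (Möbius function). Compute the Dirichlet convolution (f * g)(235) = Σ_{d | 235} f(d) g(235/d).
(φ * μ)(235) = 135

Divisors of 235: [1, 5, 47, 235]. For each d | 235:
  d = 1: φ(1) · μ(235/1) = 1 · 1 = 1
  d = 5: φ(5) · μ(235/5) = 4 · -1 = -4
  d = 47: φ(47) · μ(235/47) = 46 · -1 = -46
  d = 235: φ(235) · μ(235/235) = 184 · 1 = 184
Summing: (φ * μ)(235) = 1 + -4 + -46 + 184 = 135.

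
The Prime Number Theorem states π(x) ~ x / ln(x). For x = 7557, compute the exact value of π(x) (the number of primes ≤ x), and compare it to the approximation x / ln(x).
π(7557) = 958;  x/ln(x) ≈ 846.23;  relative error ≈ 11.67%.

Directly count primes up to 7557: π(7557) = 958. The PNT approximation gives 7557/ln(7557) ≈ 7557/8.93023 ≈ 846.23. Relative error (π(x) − x/ln(x)) / π(x) ≈ 11.67%; the approximation is known to undercount slightly (Li(x) is a better estimate).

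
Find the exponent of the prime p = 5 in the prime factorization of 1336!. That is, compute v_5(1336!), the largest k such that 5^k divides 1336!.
v_5(1336!) = 332

Legendre's formula: v_p(n!) = Σ_{k ≥ 1} ⌊n / p^k⌋. For p = 5, n = 1336, the terms are:
  ⌊1336/5^1⌋ = ⌊1336/5⌋ = 267
  ⌊1336/5^2⌋ = ⌊1336/25⌋ = 53
  ⌊1336/5^3⌋ = ⌊1336/125⌋ = 10
  ⌊1336/5^4⌋ = ⌊1336/625⌋ = 2
(the next term ⌊1336/5^5⌋ = 0, terminating the sum). Summing: v_5(1336!) = 267 + 53 + 10 + 2 = 332.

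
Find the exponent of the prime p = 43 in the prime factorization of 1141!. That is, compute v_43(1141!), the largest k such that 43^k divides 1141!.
v_43(1141!) = 26

Legendre's formula: v_p(n!) = Σ_{k ≥ 1} ⌊n / p^k⌋. For p = 43, n = 1141, the terms are:
  ⌊1141/43^1⌋ = ⌊1141/43⌋ = 26
(the next term ⌊1141/43^2⌋ = 0, terminating the sum). Summing: v_43(1141!) = 26 = 26.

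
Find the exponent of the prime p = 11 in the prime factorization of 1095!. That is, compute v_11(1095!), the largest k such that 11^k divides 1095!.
v_11(1095!) = 108

Legendre's formula: v_p(n!) = Σ_{k ≥ 1} ⌊n / p^k⌋. For p = 11, n = 1095, the terms are:
  ⌊1095/11^1⌋ = ⌊1095/11⌋ = 99
  ⌊1095/11^2⌋ = ⌊1095/121⌋ = 9
(the next term ⌊1095/11^3⌋ = 0, terminating the sum). Summing: v_11(1095!) = 99 + 9 = 108.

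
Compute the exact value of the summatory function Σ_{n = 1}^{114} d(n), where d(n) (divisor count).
Σ_{n ≤ 114} d(n) = 562

Compute d(n) for each 1 ≤ n ≤ 114: d(1) = 1, d(2) = 2, d(3) = 2, d(4) = 3, d(5) = 2, d(6) = 4, d(7) = 2, d(8) = 4, d(9) = 3, d(10) = 4, d(11) = 2, d(12) = 6, d(13) = 2, d(14) = 4, d(15) = 4, d(16) = 5, d(17) = 2, d(18) = 6, d(19) = 2, d(20) = 6, d(21) = 4, d(22) = 4, d(23) = 2, d(24) = 8, d(25) = 3, d(26) = 4, d(27) = 4, d(28) = 6, d(29) = 2, d(30) = 8, d(31) = 2, d(32) = 6, d(33) = 4, d(34) = 4, d(35) = 4, d(36) = 9, d(37) = 2, d(38) = 4, d(39) = 4, d(40) = 8, d(41) = 2, d(42) = 8, d(43) = 2, d(44) = 6, d(45) = 6, d(46) = 4, d(47) = 2, d(48) = 10, d(49) = 3, d(50) = 6, d(51) = 4, d(52) = 6, d(53) = 2, d(54) = 8, d(55) = 4, d(56) = 8, d(57) = 4, d(58) = 4, d(59) = 2, d(60) = 12, d(61) = 2, d(62) = 4, d(63) = 6, d(64) = 7, d(65) = 4, d(66) = 8, d(67) = 2, d(68) = 6, d(69) = 4, d(70) = 8, d(71) = 2, d(72) = 12, d(73) = 2, d(74) = 4, d(75) = 6, d(76) = 6, d(77) = 4, d(78) = 8, d(79) = 2, d(80) = 10, d(81) = 5, d(82) = 4, d(83) = 2, d(84) = 12, d(85) = 4, d(86) = 4, d(87) = 4, d(88) = 8, d(89) = 2, d(90) = 12, d(91) = 4, d(92) = 6, d(93) = 4, d(94) = 4, d(95) = 4, d(96) = 12, d(97) = 2, d(98) = 6, d(99) = 6, d(100) = 9, d(101) = 2, d(102) = 8, d(103) = 2, d(104) = 8, d(105) = 8, d(106) = 4, d(107) = 2, d(108) = 12, d(109) = 2, d(110) = 8, d(111) = 4, d(112) = 10, d(113) = 2, d(114) = 8. Summing all 114 values: 562. (Dirichlet's divisor formula: Σ_{n ≤ x} d(n) = x ln(x) + (2γ − 1) x + O(√x). For x = 114, the asymptotic estimate is ≈ 557.53.)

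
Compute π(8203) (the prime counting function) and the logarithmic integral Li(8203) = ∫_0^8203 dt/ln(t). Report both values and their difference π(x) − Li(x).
π(8203) = 1028;  Li(8203) ≈ 1048.97;  π(x) − Li(x) ≈ -20.97.

Direct count of primes ≤ 8203 gives π(8203) = 1028. Numerical evaluation of the logarithmic integral gives Li(8203) ≈ 1048.97. The difference π(x) − Li(x) ≈ -20.97 is typically negative for small/moderate x (Li(x) overestimates), though Littlewood's theorem shows this sign changes infinitely often.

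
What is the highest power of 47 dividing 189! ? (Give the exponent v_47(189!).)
v_47(189!) = 4

Legendre's formula: v_p(n!) = Σ_{k ≥ 1} ⌊n / p^k⌋. For p = 47, n = 189, the terms are:
  ⌊189/47^1⌋ = ⌊189/47⌋ = 4
(the next term ⌊189/47^2⌋ = 0, terminating the sum). Summing: v_47(189!) = 4 = 4.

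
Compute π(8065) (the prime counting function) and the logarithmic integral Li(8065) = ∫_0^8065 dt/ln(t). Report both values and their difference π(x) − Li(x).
π(8065) = 1013;  Li(8065) ≈ 1033.65;  π(x) − Li(x) ≈ -20.65.

Direct count of primes ≤ 8065 gives π(8065) = 1013. Numerical evaluation of the logarithmic integral gives Li(8065) ≈ 1033.65. The difference π(x) − Li(x) ≈ -20.65 is typically negative for small/moderate x (Li(x) overestimates), though Littlewood's theorem shows this sign changes infinitely often.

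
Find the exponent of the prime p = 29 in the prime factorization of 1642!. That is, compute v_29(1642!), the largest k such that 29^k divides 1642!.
v_29(1642!) = 57

Legendre's formula: v_p(n!) = Σ_{k ≥ 1} ⌊n / p^k⌋. For p = 29, n = 1642, the terms are:
  ⌊1642/29^1⌋ = ⌊1642/29⌋ = 56
  ⌊1642/29^2⌋ = ⌊1642/841⌋ = 1
(the next term ⌊1642/29^3⌋ = 0, terminating the sum). Summing: v_29(1642!) = 56 + 1 = 57.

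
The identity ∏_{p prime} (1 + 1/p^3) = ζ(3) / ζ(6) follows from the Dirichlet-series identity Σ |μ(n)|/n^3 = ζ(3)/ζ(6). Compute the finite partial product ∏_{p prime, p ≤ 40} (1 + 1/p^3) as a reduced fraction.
∏ = 286534261786467003531264/242522905429175749176095

The primes p ≤ 40 are [2, 3, 5, 7, 11, 13, 17, 19, 23, 29, 31, 37]. For each, (1 + 1/p^3) = (p^3 + 1)/p^3. Multiplying these fractions over p ∈ [2, 3, 5, 7, 11, 13, 17, 19, 23, 29, 31, 37] gives 286534261786467003531264/242522905429175749176095. (In the limit P → ∞ this tends to ζ(3)/ζ(6).)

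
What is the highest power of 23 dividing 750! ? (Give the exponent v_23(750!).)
v_23(750!) = 33

Legendre's formula: v_p(n!) = Σ_{k ≥ 1} ⌊n / p^k⌋. For p = 23, n = 750, the terms are:
  ⌊750/23^1⌋ = ⌊750/23⌋ = 32
  ⌊750/23^2⌋ = ⌊750/529⌋ = 1
(the next term ⌊750/23^3⌋ = 0, terminating the sum). Summing: v_23(750!) = 32 + 1 = 33.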